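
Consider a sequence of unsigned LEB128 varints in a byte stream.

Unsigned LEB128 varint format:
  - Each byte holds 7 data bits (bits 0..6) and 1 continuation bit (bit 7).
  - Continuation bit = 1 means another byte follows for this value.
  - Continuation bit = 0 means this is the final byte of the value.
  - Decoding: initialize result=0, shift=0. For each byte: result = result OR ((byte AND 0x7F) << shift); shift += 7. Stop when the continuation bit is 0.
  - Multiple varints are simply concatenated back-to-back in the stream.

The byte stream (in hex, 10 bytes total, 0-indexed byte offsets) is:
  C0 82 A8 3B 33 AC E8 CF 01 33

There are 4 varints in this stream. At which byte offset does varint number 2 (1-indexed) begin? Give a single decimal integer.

Answer: 4

Derivation:
  byte[0]=0xC0 cont=1 payload=0x40=64: acc |= 64<<0 -> acc=64 shift=7
  byte[1]=0x82 cont=1 payload=0x02=2: acc |= 2<<7 -> acc=320 shift=14
  byte[2]=0xA8 cont=1 payload=0x28=40: acc |= 40<<14 -> acc=655680 shift=21
  byte[3]=0x3B cont=0 payload=0x3B=59: acc |= 59<<21 -> acc=124387648 shift=28 [end]
Varint 1: bytes[0:4] = C0 82 A8 3B -> value 124387648 (4 byte(s))
  byte[4]=0x33 cont=0 payload=0x33=51: acc |= 51<<0 -> acc=51 shift=7 [end]
Varint 2: bytes[4:5] = 33 -> value 51 (1 byte(s))
  byte[5]=0xAC cont=1 payload=0x2C=44: acc |= 44<<0 -> acc=44 shift=7
  byte[6]=0xE8 cont=1 payload=0x68=104: acc |= 104<<7 -> acc=13356 shift=14
  byte[7]=0xCF cont=1 payload=0x4F=79: acc |= 79<<14 -> acc=1307692 shift=21
  byte[8]=0x01 cont=0 payload=0x01=1: acc |= 1<<21 -> acc=3404844 shift=28 [end]
Varint 3: bytes[5:9] = AC E8 CF 01 -> value 3404844 (4 byte(s))
  byte[9]=0x33 cont=0 payload=0x33=51: acc |= 51<<0 -> acc=51 shift=7 [end]
Varint 4: bytes[9:10] = 33 -> value 51 (1 byte(s))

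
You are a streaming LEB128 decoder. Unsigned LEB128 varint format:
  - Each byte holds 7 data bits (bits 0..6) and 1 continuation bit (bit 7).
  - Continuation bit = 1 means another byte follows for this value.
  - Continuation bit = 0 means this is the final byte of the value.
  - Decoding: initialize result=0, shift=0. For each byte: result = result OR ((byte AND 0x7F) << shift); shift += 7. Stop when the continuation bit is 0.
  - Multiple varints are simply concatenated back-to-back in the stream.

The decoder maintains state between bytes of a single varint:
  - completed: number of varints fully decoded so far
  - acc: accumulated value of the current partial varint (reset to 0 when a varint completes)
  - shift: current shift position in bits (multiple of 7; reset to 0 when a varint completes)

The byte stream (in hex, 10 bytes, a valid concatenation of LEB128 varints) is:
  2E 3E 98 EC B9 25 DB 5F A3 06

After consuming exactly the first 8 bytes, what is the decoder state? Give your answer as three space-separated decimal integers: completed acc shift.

Answer: 4 0 0

Derivation:
byte[0]=0x2E cont=0 payload=0x2E: varint #1 complete (value=46); reset -> completed=1 acc=0 shift=0
byte[1]=0x3E cont=0 payload=0x3E: varint #2 complete (value=62); reset -> completed=2 acc=0 shift=0
byte[2]=0x98 cont=1 payload=0x18: acc |= 24<<0 -> completed=2 acc=24 shift=7
byte[3]=0xEC cont=1 payload=0x6C: acc |= 108<<7 -> completed=2 acc=13848 shift=14
byte[4]=0xB9 cont=1 payload=0x39: acc |= 57<<14 -> completed=2 acc=947736 shift=21
byte[5]=0x25 cont=0 payload=0x25: varint #3 complete (value=78542360); reset -> completed=3 acc=0 shift=0
byte[6]=0xDB cont=1 payload=0x5B: acc |= 91<<0 -> completed=3 acc=91 shift=7
byte[7]=0x5F cont=0 payload=0x5F: varint #4 complete (value=12251); reset -> completed=4 acc=0 shift=0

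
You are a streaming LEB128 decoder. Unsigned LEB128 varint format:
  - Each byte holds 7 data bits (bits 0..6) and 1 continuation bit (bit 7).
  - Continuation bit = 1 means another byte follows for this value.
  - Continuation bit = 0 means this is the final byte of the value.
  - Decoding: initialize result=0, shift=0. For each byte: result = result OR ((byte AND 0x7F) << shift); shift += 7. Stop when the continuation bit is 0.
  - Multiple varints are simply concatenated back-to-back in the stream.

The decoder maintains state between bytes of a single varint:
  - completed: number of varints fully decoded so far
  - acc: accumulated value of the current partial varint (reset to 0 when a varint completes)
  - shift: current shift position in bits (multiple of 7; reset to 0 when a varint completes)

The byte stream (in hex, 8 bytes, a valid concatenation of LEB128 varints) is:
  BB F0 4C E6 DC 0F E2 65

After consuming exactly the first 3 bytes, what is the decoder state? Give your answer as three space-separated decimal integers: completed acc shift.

Answer: 1 0 0

Derivation:
byte[0]=0xBB cont=1 payload=0x3B: acc |= 59<<0 -> completed=0 acc=59 shift=7
byte[1]=0xF0 cont=1 payload=0x70: acc |= 112<<7 -> completed=0 acc=14395 shift=14
byte[2]=0x4C cont=0 payload=0x4C: varint #1 complete (value=1259579); reset -> completed=1 acc=0 shift=0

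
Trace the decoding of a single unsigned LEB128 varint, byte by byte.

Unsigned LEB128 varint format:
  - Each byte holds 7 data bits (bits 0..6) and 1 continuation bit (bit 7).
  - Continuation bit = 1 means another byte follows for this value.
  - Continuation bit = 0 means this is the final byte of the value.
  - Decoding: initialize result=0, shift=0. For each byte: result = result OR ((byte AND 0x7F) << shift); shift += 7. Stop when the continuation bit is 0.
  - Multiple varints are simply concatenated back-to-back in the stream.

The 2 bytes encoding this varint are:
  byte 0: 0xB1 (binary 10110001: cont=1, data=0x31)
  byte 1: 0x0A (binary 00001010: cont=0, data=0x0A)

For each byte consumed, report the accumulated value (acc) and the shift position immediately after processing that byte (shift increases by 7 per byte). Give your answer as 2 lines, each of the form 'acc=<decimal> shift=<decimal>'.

byte 0=0xB1: payload=0x31=49, contrib = 49<<0 = 49; acc -> 49, shift -> 7
byte 1=0x0A: payload=0x0A=10, contrib = 10<<7 = 1280; acc -> 1329, shift -> 14

Answer: acc=49 shift=7
acc=1329 shift=14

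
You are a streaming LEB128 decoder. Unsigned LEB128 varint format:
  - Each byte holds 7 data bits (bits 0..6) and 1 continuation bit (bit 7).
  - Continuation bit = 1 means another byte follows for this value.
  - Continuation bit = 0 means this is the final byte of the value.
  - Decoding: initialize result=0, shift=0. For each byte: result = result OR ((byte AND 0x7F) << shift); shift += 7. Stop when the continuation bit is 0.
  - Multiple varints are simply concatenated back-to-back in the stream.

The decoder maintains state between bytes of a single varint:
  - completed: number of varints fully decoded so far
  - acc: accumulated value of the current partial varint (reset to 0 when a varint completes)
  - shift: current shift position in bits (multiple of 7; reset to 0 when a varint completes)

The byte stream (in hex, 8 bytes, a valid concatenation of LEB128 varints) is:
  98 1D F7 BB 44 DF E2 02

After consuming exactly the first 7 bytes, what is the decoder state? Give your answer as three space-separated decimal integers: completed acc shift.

byte[0]=0x98 cont=1 payload=0x18: acc |= 24<<0 -> completed=0 acc=24 shift=7
byte[1]=0x1D cont=0 payload=0x1D: varint #1 complete (value=3736); reset -> completed=1 acc=0 shift=0
byte[2]=0xF7 cont=1 payload=0x77: acc |= 119<<0 -> completed=1 acc=119 shift=7
byte[3]=0xBB cont=1 payload=0x3B: acc |= 59<<7 -> completed=1 acc=7671 shift=14
byte[4]=0x44 cont=0 payload=0x44: varint #2 complete (value=1121783); reset -> completed=2 acc=0 shift=0
byte[5]=0xDF cont=1 payload=0x5F: acc |= 95<<0 -> completed=2 acc=95 shift=7
byte[6]=0xE2 cont=1 payload=0x62: acc |= 98<<7 -> completed=2 acc=12639 shift=14

Answer: 2 12639 14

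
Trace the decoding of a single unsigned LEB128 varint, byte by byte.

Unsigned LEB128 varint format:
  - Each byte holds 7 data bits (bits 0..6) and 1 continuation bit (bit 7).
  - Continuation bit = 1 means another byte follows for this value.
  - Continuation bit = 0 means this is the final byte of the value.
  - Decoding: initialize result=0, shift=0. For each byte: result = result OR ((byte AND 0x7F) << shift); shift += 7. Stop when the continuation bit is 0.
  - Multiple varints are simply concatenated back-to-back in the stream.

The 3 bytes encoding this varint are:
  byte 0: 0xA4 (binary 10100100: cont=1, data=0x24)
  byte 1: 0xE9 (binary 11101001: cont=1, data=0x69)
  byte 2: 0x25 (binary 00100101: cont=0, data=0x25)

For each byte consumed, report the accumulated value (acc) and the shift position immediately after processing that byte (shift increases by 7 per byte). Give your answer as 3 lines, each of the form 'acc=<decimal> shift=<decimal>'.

byte 0=0xA4: payload=0x24=36, contrib = 36<<0 = 36; acc -> 36, shift -> 7
byte 1=0xE9: payload=0x69=105, contrib = 105<<7 = 13440; acc -> 13476, shift -> 14
byte 2=0x25: payload=0x25=37, contrib = 37<<14 = 606208; acc -> 619684, shift -> 21

Answer: acc=36 shift=7
acc=13476 shift=14
acc=619684 shift=21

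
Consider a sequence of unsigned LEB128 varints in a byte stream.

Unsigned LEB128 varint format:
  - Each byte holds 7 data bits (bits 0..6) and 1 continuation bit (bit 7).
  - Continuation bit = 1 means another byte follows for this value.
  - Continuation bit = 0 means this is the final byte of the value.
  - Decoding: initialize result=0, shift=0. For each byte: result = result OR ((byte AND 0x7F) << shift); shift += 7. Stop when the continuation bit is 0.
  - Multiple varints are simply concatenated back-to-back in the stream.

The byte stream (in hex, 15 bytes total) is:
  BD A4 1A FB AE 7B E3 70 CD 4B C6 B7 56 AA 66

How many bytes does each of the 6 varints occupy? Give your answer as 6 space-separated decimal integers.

  byte[0]=0xBD cont=1 payload=0x3D=61: acc |= 61<<0 -> acc=61 shift=7
  byte[1]=0xA4 cont=1 payload=0x24=36: acc |= 36<<7 -> acc=4669 shift=14
  byte[2]=0x1A cont=0 payload=0x1A=26: acc |= 26<<14 -> acc=430653 shift=21 [end]
Varint 1: bytes[0:3] = BD A4 1A -> value 430653 (3 byte(s))
  byte[3]=0xFB cont=1 payload=0x7B=123: acc |= 123<<0 -> acc=123 shift=7
  byte[4]=0xAE cont=1 payload=0x2E=46: acc |= 46<<7 -> acc=6011 shift=14
  byte[5]=0x7B cont=0 payload=0x7B=123: acc |= 123<<14 -> acc=2021243 shift=21 [end]
Varint 2: bytes[3:6] = FB AE 7B -> value 2021243 (3 byte(s))
  byte[6]=0xE3 cont=1 payload=0x63=99: acc |= 99<<0 -> acc=99 shift=7
  byte[7]=0x70 cont=0 payload=0x70=112: acc |= 112<<7 -> acc=14435 shift=14 [end]
Varint 3: bytes[6:8] = E3 70 -> value 14435 (2 byte(s))
  byte[8]=0xCD cont=1 payload=0x4D=77: acc |= 77<<0 -> acc=77 shift=7
  byte[9]=0x4B cont=0 payload=0x4B=75: acc |= 75<<7 -> acc=9677 shift=14 [end]
Varint 4: bytes[8:10] = CD 4B -> value 9677 (2 byte(s))
  byte[10]=0xC6 cont=1 payload=0x46=70: acc |= 70<<0 -> acc=70 shift=7
  byte[11]=0xB7 cont=1 payload=0x37=55: acc |= 55<<7 -> acc=7110 shift=14
  byte[12]=0x56 cont=0 payload=0x56=86: acc |= 86<<14 -> acc=1416134 shift=21 [end]
Varint 5: bytes[10:13] = C6 B7 56 -> value 1416134 (3 byte(s))
  byte[13]=0xAA cont=1 payload=0x2A=42: acc |= 42<<0 -> acc=42 shift=7
  byte[14]=0x66 cont=0 payload=0x66=102: acc |= 102<<7 -> acc=13098 shift=14 [end]
Varint 6: bytes[13:15] = AA 66 -> value 13098 (2 byte(s))

Answer: 3 3 2 2 3 2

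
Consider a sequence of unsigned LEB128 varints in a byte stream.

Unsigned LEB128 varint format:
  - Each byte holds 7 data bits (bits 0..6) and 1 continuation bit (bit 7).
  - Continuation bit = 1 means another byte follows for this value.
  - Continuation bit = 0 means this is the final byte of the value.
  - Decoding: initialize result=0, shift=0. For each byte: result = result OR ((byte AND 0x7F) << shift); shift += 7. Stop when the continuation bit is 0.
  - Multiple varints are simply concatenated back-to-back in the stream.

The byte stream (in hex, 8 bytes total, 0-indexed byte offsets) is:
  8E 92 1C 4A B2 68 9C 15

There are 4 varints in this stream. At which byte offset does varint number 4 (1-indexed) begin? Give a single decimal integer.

  byte[0]=0x8E cont=1 payload=0x0E=14: acc |= 14<<0 -> acc=14 shift=7
  byte[1]=0x92 cont=1 payload=0x12=18: acc |= 18<<7 -> acc=2318 shift=14
  byte[2]=0x1C cont=0 payload=0x1C=28: acc |= 28<<14 -> acc=461070 shift=21 [end]
Varint 1: bytes[0:3] = 8E 92 1C -> value 461070 (3 byte(s))
  byte[3]=0x4A cont=0 payload=0x4A=74: acc |= 74<<0 -> acc=74 shift=7 [end]
Varint 2: bytes[3:4] = 4A -> value 74 (1 byte(s))
  byte[4]=0xB2 cont=1 payload=0x32=50: acc |= 50<<0 -> acc=50 shift=7
  byte[5]=0x68 cont=0 payload=0x68=104: acc |= 104<<7 -> acc=13362 shift=14 [end]
Varint 3: bytes[4:6] = B2 68 -> value 13362 (2 byte(s))
  byte[6]=0x9C cont=1 payload=0x1C=28: acc |= 28<<0 -> acc=28 shift=7
  byte[7]=0x15 cont=0 payload=0x15=21: acc |= 21<<7 -> acc=2716 shift=14 [end]
Varint 4: bytes[6:8] = 9C 15 -> value 2716 (2 byte(s))

Answer: 6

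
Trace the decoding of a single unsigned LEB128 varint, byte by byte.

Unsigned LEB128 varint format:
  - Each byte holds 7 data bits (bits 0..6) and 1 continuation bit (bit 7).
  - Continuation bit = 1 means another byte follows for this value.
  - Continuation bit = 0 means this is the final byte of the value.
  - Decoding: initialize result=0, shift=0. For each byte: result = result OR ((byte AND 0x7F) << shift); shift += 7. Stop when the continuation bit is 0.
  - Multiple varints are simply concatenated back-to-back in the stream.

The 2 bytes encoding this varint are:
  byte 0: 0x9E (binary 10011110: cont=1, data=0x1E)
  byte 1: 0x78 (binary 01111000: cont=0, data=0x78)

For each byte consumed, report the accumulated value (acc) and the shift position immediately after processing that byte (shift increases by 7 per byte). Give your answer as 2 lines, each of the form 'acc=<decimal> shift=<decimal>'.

Answer: acc=30 shift=7
acc=15390 shift=14

Derivation:
byte 0=0x9E: payload=0x1E=30, contrib = 30<<0 = 30; acc -> 30, shift -> 7
byte 1=0x78: payload=0x78=120, contrib = 120<<7 = 15360; acc -> 15390, shift -> 14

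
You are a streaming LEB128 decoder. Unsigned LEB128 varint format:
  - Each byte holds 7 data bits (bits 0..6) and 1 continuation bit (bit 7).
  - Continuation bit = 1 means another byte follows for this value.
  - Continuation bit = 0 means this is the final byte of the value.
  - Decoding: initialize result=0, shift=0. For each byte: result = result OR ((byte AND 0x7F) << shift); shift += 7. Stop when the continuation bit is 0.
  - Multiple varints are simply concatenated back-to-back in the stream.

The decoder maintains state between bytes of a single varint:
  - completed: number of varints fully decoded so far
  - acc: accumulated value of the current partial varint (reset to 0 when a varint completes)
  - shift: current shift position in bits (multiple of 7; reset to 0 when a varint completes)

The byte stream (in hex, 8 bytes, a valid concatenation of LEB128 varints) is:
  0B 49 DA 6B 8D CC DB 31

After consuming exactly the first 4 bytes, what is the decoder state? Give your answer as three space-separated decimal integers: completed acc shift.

Answer: 3 0 0

Derivation:
byte[0]=0x0B cont=0 payload=0x0B: varint #1 complete (value=11); reset -> completed=1 acc=0 shift=0
byte[1]=0x49 cont=0 payload=0x49: varint #2 complete (value=73); reset -> completed=2 acc=0 shift=0
byte[2]=0xDA cont=1 payload=0x5A: acc |= 90<<0 -> completed=2 acc=90 shift=7
byte[3]=0x6B cont=0 payload=0x6B: varint #3 complete (value=13786); reset -> completed=3 acc=0 shift=0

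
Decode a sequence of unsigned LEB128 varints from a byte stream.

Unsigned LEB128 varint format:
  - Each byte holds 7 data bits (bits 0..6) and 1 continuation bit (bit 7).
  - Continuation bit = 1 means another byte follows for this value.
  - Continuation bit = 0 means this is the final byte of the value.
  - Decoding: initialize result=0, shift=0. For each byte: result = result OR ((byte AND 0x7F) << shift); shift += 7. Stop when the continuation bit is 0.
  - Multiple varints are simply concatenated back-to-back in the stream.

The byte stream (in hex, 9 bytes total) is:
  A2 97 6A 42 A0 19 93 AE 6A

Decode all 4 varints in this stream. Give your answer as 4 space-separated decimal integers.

Answer: 1739682 66 3232 1742611

Derivation:
  byte[0]=0xA2 cont=1 payload=0x22=34: acc |= 34<<0 -> acc=34 shift=7
  byte[1]=0x97 cont=1 payload=0x17=23: acc |= 23<<7 -> acc=2978 shift=14
  byte[2]=0x6A cont=0 payload=0x6A=106: acc |= 106<<14 -> acc=1739682 shift=21 [end]
Varint 1: bytes[0:3] = A2 97 6A -> value 1739682 (3 byte(s))
  byte[3]=0x42 cont=0 payload=0x42=66: acc |= 66<<0 -> acc=66 shift=7 [end]
Varint 2: bytes[3:4] = 42 -> value 66 (1 byte(s))
  byte[4]=0xA0 cont=1 payload=0x20=32: acc |= 32<<0 -> acc=32 shift=7
  byte[5]=0x19 cont=0 payload=0x19=25: acc |= 25<<7 -> acc=3232 shift=14 [end]
Varint 3: bytes[4:6] = A0 19 -> value 3232 (2 byte(s))
  byte[6]=0x93 cont=1 payload=0x13=19: acc |= 19<<0 -> acc=19 shift=7
  byte[7]=0xAE cont=1 payload=0x2E=46: acc |= 46<<7 -> acc=5907 shift=14
  byte[8]=0x6A cont=0 payload=0x6A=106: acc |= 106<<14 -> acc=1742611 shift=21 [end]
Varint 4: bytes[6:9] = 93 AE 6A -> value 1742611 (3 byte(s))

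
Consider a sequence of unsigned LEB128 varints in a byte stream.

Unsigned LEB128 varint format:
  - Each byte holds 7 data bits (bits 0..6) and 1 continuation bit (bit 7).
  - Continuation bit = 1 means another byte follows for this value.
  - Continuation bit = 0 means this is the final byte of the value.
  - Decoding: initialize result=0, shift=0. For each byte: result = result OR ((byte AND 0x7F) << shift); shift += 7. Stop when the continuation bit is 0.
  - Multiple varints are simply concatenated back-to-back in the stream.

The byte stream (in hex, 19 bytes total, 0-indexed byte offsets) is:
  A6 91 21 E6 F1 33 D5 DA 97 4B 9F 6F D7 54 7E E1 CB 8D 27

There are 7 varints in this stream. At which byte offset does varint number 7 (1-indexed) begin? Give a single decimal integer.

Answer: 15

Derivation:
  byte[0]=0xA6 cont=1 payload=0x26=38: acc |= 38<<0 -> acc=38 shift=7
  byte[1]=0x91 cont=1 payload=0x11=17: acc |= 17<<7 -> acc=2214 shift=14
  byte[2]=0x21 cont=0 payload=0x21=33: acc |= 33<<14 -> acc=542886 shift=21 [end]
Varint 1: bytes[0:3] = A6 91 21 -> value 542886 (3 byte(s))
  byte[3]=0xE6 cont=1 payload=0x66=102: acc |= 102<<0 -> acc=102 shift=7
  byte[4]=0xF1 cont=1 payload=0x71=113: acc |= 113<<7 -> acc=14566 shift=14
  byte[5]=0x33 cont=0 payload=0x33=51: acc |= 51<<14 -> acc=850150 shift=21 [end]
Varint 2: bytes[3:6] = E6 F1 33 -> value 850150 (3 byte(s))
  byte[6]=0xD5 cont=1 payload=0x55=85: acc |= 85<<0 -> acc=85 shift=7
  byte[7]=0xDA cont=1 payload=0x5A=90: acc |= 90<<7 -> acc=11605 shift=14
  byte[8]=0x97 cont=1 payload=0x17=23: acc |= 23<<14 -> acc=388437 shift=21
  byte[9]=0x4B cont=0 payload=0x4B=75: acc |= 75<<21 -> acc=157674837 shift=28 [end]
Varint 3: bytes[6:10] = D5 DA 97 4B -> value 157674837 (4 byte(s))
  byte[10]=0x9F cont=1 payload=0x1F=31: acc |= 31<<0 -> acc=31 shift=7
  byte[11]=0x6F cont=0 payload=0x6F=111: acc |= 111<<7 -> acc=14239 shift=14 [end]
Varint 4: bytes[10:12] = 9F 6F -> value 14239 (2 byte(s))
  byte[12]=0xD7 cont=1 payload=0x57=87: acc |= 87<<0 -> acc=87 shift=7
  byte[13]=0x54 cont=0 payload=0x54=84: acc |= 84<<7 -> acc=10839 shift=14 [end]
Varint 5: bytes[12:14] = D7 54 -> value 10839 (2 byte(s))
  byte[14]=0x7E cont=0 payload=0x7E=126: acc |= 126<<0 -> acc=126 shift=7 [end]
Varint 6: bytes[14:15] = 7E -> value 126 (1 byte(s))
  byte[15]=0xE1 cont=1 payload=0x61=97: acc |= 97<<0 -> acc=97 shift=7
  byte[16]=0xCB cont=1 payload=0x4B=75: acc |= 75<<7 -> acc=9697 shift=14
  byte[17]=0x8D cont=1 payload=0x0D=13: acc |= 13<<14 -> acc=222689 shift=21
  byte[18]=0x27 cont=0 payload=0x27=39: acc |= 39<<21 -> acc=82011617 shift=28 [end]
Varint 7: bytes[15:19] = E1 CB 8D 27 -> value 82011617 (4 byte(s))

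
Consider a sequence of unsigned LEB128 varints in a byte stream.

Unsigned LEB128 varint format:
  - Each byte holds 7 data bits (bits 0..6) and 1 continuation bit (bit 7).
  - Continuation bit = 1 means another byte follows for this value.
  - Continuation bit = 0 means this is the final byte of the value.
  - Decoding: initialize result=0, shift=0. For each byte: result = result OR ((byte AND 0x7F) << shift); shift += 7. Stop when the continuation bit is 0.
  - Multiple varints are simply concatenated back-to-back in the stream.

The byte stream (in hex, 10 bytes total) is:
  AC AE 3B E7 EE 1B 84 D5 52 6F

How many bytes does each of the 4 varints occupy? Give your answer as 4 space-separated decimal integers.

Answer: 3 3 3 1

Derivation:
  byte[0]=0xAC cont=1 payload=0x2C=44: acc |= 44<<0 -> acc=44 shift=7
  byte[1]=0xAE cont=1 payload=0x2E=46: acc |= 46<<7 -> acc=5932 shift=14
  byte[2]=0x3B cont=0 payload=0x3B=59: acc |= 59<<14 -> acc=972588 shift=21 [end]
Varint 1: bytes[0:3] = AC AE 3B -> value 972588 (3 byte(s))
  byte[3]=0xE7 cont=1 payload=0x67=103: acc |= 103<<0 -> acc=103 shift=7
  byte[4]=0xEE cont=1 payload=0x6E=110: acc |= 110<<7 -> acc=14183 shift=14
  byte[5]=0x1B cont=0 payload=0x1B=27: acc |= 27<<14 -> acc=456551 shift=21 [end]
Varint 2: bytes[3:6] = E7 EE 1B -> value 456551 (3 byte(s))
  byte[6]=0x84 cont=1 payload=0x04=4: acc |= 4<<0 -> acc=4 shift=7
  byte[7]=0xD5 cont=1 payload=0x55=85: acc |= 85<<7 -> acc=10884 shift=14
  byte[8]=0x52 cont=0 payload=0x52=82: acc |= 82<<14 -> acc=1354372 shift=21 [end]
Varint 3: bytes[6:9] = 84 D5 52 -> value 1354372 (3 byte(s))
  byte[9]=0x6F cont=0 payload=0x6F=111: acc |= 111<<0 -> acc=111 shift=7 [end]
Varint 4: bytes[9:10] = 6F -> value 111 (1 byte(s))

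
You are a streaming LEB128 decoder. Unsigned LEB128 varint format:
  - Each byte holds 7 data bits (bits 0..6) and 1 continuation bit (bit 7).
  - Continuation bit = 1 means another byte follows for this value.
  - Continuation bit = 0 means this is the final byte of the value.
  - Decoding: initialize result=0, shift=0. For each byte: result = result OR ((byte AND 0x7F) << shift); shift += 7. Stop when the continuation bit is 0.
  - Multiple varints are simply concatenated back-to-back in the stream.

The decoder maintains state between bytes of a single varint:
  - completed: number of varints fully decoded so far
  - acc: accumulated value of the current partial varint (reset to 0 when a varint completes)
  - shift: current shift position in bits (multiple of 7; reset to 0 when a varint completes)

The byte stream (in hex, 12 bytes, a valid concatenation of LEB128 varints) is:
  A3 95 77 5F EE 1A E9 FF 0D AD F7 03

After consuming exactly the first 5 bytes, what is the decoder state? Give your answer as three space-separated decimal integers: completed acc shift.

Answer: 2 110 7

Derivation:
byte[0]=0xA3 cont=1 payload=0x23: acc |= 35<<0 -> completed=0 acc=35 shift=7
byte[1]=0x95 cont=1 payload=0x15: acc |= 21<<7 -> completed=0 acc=2723 shift=14
byte[2]=0x77 cont=0 payload=0x77: varint #1 complete (value=1952419); reset -> completed=1 acc=0 shift=0
byte[3]=0x5F cont=0 payload=0x5F: varint #2 complete (value=95); reset -> completed=2 acc=0 shift=0
byte[4]=0xEE cont=1 payload=0x6E: acc |= 110<<0 -> completed=2 acc=110 shift=7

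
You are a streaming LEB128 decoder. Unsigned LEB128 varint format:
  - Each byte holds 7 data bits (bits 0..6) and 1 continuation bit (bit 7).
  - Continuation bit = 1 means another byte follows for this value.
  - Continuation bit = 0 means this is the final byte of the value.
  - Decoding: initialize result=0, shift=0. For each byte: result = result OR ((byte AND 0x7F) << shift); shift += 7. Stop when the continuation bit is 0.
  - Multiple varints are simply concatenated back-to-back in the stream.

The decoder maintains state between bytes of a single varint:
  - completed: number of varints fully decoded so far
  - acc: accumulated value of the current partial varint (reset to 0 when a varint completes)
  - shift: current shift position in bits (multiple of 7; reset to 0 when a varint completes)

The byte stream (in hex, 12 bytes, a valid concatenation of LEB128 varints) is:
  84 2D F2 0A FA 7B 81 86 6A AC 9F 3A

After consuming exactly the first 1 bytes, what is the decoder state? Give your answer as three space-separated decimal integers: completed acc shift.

Answer: 0 4 7

Derivation:
byte[0]=0x84 cont=1 payload=0x04: acc |= 4<<0 -> completed=0 acc=4 shift=7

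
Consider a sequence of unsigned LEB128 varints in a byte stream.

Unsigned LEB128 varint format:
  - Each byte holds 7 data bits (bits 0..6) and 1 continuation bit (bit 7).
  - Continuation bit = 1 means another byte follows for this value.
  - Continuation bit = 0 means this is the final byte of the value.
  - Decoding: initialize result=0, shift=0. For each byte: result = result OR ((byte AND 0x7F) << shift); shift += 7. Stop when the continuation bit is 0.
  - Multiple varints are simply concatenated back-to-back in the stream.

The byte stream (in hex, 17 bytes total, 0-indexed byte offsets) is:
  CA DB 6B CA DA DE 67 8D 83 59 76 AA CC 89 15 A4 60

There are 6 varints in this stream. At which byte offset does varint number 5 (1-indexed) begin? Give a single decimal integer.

  byte[0]=0xCA cont=1 payload=0x4A=74: acc |= 74<<0 -> acc=74 shift=7
  byte[1]=0xDB cont=1 payload=0x5B=91: acc |= 91<<7 -> acc=11722 shift=14
  byte[2]=0x6B cont=0 payload=0x6B=107: acc |= 107<<14 -> acc=1764810 shift=21 [end]
Varint 1: bytes[0:3] = CA DB 6B -> value 1764810 (3 byte(s))
  byte[3]=0xCA cont=1 payload=0x4A=74: acc |= 74<<0 -> acc=74 shift=7
  byte[4]=0xDA cont=1 payload=0x5A=90: acc |= 90<<7 -> acc=11594 shift=14
  byte[5]=0xDE cont=1 payload=0x5E=94: acc |= 94<<14 -> acc=1551690 shift=21
  byte[6]=0x67 cont=0 payload=0x67=103: acc |= 103<<21 -> acc=217558346 shift=28 [end]
Varint 2: bytes[3:7] = CA DA DE 67 -> value 217558346 (4 byte(s))
  byte[7]=0x8D cont=1 payload=0x0D=13: acc |= 13<<0 -> acc=13 shift=7
  byte[8]=0x83 cont=1 payload=0x03=3: acc |= 3<<7 -> acc=397 shift=14
  byte[9]=0x59 cont=0 payload=0x59=89: acc |= 89<<14 -> acc=1458573 shift=21 [end]
Varint 3: bytes[7:10] = 8D 83 59 -> value 1458573 (3 byte(s))
  byte[10]=0x76 cont=0 payload=0x76=118: acc |= 118<<0 -> acc=118 shift=7 [end]
Varint 4: bytes[10:11] = 76 -> value 118 (1 byte(s))
  byte[11]=0xAA cont=1 payload=0x2A=42: acc |= 42<<0 -> acc=42 shift=7
  byte[12]=0xCC cont=1 payload=0x4C=76: acc |= 76<<7 -> acc=9770 shift=14
  byte[13]=0x89 cont=1 payload=0x09=9: acc |= 9<<14 -> acc=157226 shift=21
  byte[14]=0x15 cont=0 payload=0x15=21: acc |= 21<<21 -> acc=44197418 shift=28 [end]
Varint 5: bytes[11:15] = AA CC 89 15 -> value 44197418 (4 byte(s))
  byte[15]=0xA4 cont=1 payload=0x24=36: acc |= 36<<0 -> acc=36 shift=7
  byte[16]=0x60 cont=0 payload=0x60=96: acc |= 96<<7 -> acc=12324 shift=14 [end]
Varint 6: bytes[15:17] = A4 60 -> value 12324 (2 byte(s))

Answer: 11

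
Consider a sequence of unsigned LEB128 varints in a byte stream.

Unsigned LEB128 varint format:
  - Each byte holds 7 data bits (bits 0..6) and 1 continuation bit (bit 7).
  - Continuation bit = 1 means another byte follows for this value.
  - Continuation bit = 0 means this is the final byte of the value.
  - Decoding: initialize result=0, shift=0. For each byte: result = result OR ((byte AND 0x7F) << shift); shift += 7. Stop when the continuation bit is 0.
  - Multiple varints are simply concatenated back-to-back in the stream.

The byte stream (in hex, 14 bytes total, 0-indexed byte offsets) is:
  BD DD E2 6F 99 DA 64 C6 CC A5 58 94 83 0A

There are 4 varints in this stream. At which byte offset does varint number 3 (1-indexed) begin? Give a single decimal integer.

Answer: 7

Derivation:
  byte[0]=0xBD cont=1 payload=0x3D=61: acc |= 61<<0 -> acc=61 shift=7
  byte[1]=0xDD cont=1 payload=0x5D=93: acc |= 93<<7 -> acc=11965 shift=14
  byte[2]=0xE2 cont=1 payload=0x62=98: acc |= 98<<14 -> acc=1617597 shift=21
  byte[3]=0x6F cont=0 payload=0x6F=111: acc |= 111<<21 -> acc=234401469 shift=28 [end]
Varint 1: bytes[0:4] = BD DD E2 6F -> value 234401469 (4 byte(s))
  byte[4]=0x99 cont=1 payload=0x19=25: acc |= 25<<0 -> acc=25 shift=7
  byte[5]=0xDA cont=1 payload=0x5A=90: acc |= 90<<7 -> acc=11545 shift=14
  byte[6]=0x64 cont=0 payload=0x64=100: acc |= 100<<14 -> acc=1649945 shift=21 [end]
Varint 2: bytes[4:7] = 99 DA 64 -> value 1649945 (3 byte(s))
  byte[7]=0xC6 cont=1 payload=0x46=70: acc |= 70<<0 -> acc=70 shift=7
  byte[8]=0xCC cont=1 payload=0x4C=76: acc |= 76<<7 -> acc=9798 shift=14
  byte[9]=0xA5 cont=1 payload=0x25=37: acc |= 37<<14 -> acc=616006 shift=21
  byte[10]=0x58 cont=0 payload=0x58=88: acc |= 88<<21 -> acc=185165382 shift=28 [end]
Varint 3: bytes[7:11] = C6 CC A5 58 -> value 185165382 (4 byte(s))
  byte[11]=0x94 cont=1 payload=0x14=20: acc |= 20<<0 -> acc=20 shift=7
  byte[12]=0x83 cont=1 payload=0x03=3: acc |= 3<<7 -> acc=404 shift=14
  byte[13]=0x0A cont=0 payload=0x0A=10: acc |= 10<<14 -> acc=164244 shift=21 [end]
Varint 4: bytes[11:14] = 94 83 0A -> value 164244 (3 byte(s))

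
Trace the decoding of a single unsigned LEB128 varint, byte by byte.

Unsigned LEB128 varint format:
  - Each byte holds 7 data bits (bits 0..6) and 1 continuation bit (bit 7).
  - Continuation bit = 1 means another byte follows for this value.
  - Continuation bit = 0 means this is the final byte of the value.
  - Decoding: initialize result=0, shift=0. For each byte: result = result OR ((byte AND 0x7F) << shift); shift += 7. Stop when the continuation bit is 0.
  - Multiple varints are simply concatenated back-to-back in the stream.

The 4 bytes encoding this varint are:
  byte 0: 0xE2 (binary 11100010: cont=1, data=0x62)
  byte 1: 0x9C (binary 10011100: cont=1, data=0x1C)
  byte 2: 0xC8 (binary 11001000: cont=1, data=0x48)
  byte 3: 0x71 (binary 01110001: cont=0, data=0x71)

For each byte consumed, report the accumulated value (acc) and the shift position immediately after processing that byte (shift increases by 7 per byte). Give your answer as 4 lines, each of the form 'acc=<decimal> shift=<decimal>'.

Answer: acc=98 shift=7
acc=3682 shift=14
acc=1183330 shift=21
acc=238161506 shift=28

Derivation:
byte 0=0xE2: payload=0x62=98, contrib = 98<<0 = 98; acc -> 98, shift -> 7
byte 1=0x9C: payload=0x1C=28, contrib = 28<<7 = 3584; acc -> 3682, shift -> 14
byte 2=0xC8: payload=0x48=72, contrib = 72<<14 = 1179648; acc -> 1183330, shift -> 21
byte 3=0x71: payload=0x71=113, contrib = 113<<21 = 236978176; acc -> 238161506, shift -> 28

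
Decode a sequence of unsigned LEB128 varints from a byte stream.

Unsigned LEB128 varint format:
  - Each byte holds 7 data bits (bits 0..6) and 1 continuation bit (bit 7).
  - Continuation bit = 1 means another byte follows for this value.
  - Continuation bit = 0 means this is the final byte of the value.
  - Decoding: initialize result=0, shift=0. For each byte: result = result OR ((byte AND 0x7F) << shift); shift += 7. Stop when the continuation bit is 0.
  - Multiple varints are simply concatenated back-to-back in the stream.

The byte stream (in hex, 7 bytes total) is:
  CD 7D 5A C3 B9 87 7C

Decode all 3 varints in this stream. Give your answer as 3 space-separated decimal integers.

  byte[0]=0xCD cont=1 payload=0x4D=77: acc |= 77<<0 -> acc=77 shift=7
  byte[1]=0x7D cont=0 payload=0x7D=125: acc |= 125<<7 -> acc=16077 shift=14 [end]
Varint 1: bytes[0:2] = CD 7D -> value 16077 (2 byte(s))
  byte[2]=0x5A cont=0 payload=0x5A=90: acc |= 90<<0 -> acc=90 shift=7 [end]
Varint 2: bytes[2:3] = 5A -> value 90 (1 byte(s))
  byte[3]=0xC3 cont=1 payload=0x43=67: acc |= 67<<0 -> acc=67 shift=7
  byte[4]=0xB9 cont=1 payload=0x39=57: acc |= 57<<7 -> acc=7363 shift=14
  byte[5]=0x87 cont=1 payload=0x07=7: acc |= 7<<14 -> acc=122051 shift=21
  byte[6]=0x7C cont=0 payload=0x7C=124: acc |= 124<<21 -> acc=260168899 shift=28 [end]
Varint 3: bytes[3:7] = C3 B9 87 7C -> value 260168899 (4 byte(s))

Answer: 16077 90 260168899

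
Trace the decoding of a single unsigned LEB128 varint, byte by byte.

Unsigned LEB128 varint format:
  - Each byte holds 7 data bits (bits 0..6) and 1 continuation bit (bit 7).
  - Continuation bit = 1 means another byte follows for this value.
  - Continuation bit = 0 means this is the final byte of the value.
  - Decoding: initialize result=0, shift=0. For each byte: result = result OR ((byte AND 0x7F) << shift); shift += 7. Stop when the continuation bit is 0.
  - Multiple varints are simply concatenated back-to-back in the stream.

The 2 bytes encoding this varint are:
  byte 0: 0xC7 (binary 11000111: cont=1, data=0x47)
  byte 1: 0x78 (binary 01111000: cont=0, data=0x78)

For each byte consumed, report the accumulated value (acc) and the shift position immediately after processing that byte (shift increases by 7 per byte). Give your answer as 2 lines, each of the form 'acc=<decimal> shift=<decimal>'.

Answer: acc=71 shift=7
acc=15431 shift=14

Derivation:
byte 0=0xC7: payload=0x47=71, contrib = 71<<0 = 71; acc -> 71, shift -> 7
byte 1=0x78: payload=0x78=120, contrib = 120<<7 = 15360; acc -> 15431, shift -> 14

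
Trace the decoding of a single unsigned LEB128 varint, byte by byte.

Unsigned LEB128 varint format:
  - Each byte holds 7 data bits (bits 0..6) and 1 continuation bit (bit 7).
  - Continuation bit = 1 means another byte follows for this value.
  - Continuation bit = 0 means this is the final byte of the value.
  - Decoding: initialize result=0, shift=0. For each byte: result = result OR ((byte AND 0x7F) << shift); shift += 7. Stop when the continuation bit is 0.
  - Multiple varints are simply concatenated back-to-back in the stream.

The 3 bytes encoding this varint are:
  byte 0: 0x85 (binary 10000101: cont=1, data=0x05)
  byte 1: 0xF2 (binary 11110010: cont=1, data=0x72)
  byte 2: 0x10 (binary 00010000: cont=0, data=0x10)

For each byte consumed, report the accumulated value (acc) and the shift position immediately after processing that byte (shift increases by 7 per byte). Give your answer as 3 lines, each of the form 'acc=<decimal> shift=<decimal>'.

Answer: acc=5 shift=7
acc=14597 shift=14
acc=276741 shift=21

Derivation:
byte 0=0x85: payload=0x05=5, contrib = 5<<0 = 5; acc -> 5, shift -> 7
byte 1=0xF2: payload=0x72=114, contrib = 114<<7 = 14592; acc -> 14597, shift -> 14
byte 2=0x10: payload=0x10=16, contrib = 16<<14 = 262144; acc -> 276741, shift -> 21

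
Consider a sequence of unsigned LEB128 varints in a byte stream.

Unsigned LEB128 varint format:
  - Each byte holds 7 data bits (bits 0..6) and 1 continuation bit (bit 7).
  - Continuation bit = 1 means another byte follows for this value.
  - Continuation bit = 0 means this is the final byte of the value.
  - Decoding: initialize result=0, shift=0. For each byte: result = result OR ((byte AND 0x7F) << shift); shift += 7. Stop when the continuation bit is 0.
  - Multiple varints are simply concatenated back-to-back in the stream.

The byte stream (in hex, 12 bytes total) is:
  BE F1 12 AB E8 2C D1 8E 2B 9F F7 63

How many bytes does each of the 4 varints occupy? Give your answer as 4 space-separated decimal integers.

  byte[0]=0xBE cont=1 payload=0x3E=62: acc |= 62<<0 -> acc=62 shift=7
  byte[1]=0xF1 cont=1 payload=0x71=113: acc |= 113<<7 -> acc=14526 shift=14
  byte[2]=0x12 cont=0 payload=0x12=18: acc |= 18<<14 -> acc=309438 shift=21 [end]
Varint 1: bytes[0:3] = BE F1 12 -> value 309438 (3 byte(s))
  byte[3]=0xAB cont=1 payload=0x2B=43: acc |= 43<<0 -> acc=43 shift=7
  byte[4]=0xE8 cont=1 payload=0x68=104: acc |= 104<<7 -> acc=13355 shift=14
  byte[5]=0x2C cont=0 payload=0x2C=44: acc |= 44<<14 -> acc=734251 shift=21 [end]
Varint 2: bytes[3:6] = AB E8 2C -> value 734251 (3 byte(s))
  byte[6]=0xD1 cont=1 payload=0x51=81: acc |= 81<<0 -> acc=81 shift=7
  byte[7]=0x8E cont=1 payload=0x0E=14: acc |= 14<<7 -> acc=1873 shift=14
  byte[8]=0x2B cont=0 payload=0x2B=43: acc |= 43<<14 -> acc=706385 shift=21 [end]
Varint 3: bytes[6:9] = D1 8E 2B -> value 706385 (3 byte(s))
  byte[9]=0x9F cont=1 payload=0x1F=31: acc |= 31<<0 -> acc=31 shift=7
  byte[10]=0xF7 cont=1 payload=0x77=119: acc |= 119<<7 -> acc=15263 shift=14
  byte[11]=0x63 cont=0 payload=0x63=99: acc |= 99<<14 -> acc=1637279 shift=21 [end]
Varint 4: bytes[9:12] = 9F F7 63 -> value 1637279 (3 byte(s))

Answer: 3 3 3 3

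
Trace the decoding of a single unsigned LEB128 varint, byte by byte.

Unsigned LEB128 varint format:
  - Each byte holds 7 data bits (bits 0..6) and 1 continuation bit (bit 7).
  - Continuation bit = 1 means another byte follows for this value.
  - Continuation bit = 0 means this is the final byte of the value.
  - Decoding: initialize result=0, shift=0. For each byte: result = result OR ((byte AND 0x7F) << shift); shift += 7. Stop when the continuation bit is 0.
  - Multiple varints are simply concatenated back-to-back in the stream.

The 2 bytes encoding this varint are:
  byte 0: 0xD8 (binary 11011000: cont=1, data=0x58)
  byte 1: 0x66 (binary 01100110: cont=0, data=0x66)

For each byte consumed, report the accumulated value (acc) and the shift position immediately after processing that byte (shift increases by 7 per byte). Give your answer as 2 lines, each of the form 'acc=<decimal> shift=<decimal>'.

Answer: acc=88 shift=7
acc=13144 shift=14

Derivation:
byte 0=0xD8: payload=0x58=88, contrib = 88<<0 = 88; acc -> 88, shift -> 7
byte 1=0x66: payload=0x66=102, contrib = 102<<7 = 13056; acc -> 13144, shift -> 14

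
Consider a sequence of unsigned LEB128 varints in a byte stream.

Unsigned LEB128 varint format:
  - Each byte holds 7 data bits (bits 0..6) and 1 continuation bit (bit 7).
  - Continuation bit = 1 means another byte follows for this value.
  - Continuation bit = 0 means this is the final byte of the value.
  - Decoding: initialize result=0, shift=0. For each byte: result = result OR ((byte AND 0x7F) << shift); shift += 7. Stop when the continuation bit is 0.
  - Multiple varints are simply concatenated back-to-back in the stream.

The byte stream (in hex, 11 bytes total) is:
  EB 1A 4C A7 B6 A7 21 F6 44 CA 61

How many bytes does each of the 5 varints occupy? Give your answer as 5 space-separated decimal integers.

  byte[0]=0xEB cont=1 payload=0x6B=107: acc |= 107<<0 -> acc=107 shift=7
  byte[1]=0x1A cont=0 payload=0x1A=26: acc |= 26<<7 -> acc=3435 shift=14 [end]
Varint 1: bytes[0:2] = EB 1A -> value 3435 (2 byte(s))
  byte[2]=0x4C cont=0 payload=0x4C=76: acc |= 76<<0 -> acc=76 shift=7 [end]
Varint 2: bytes[2:3] = 4C -> value 76 (1 byte(s))
  byte[3]=0xA7 cont=1 payload=0x27=39: acc |= 39<<0 -> acc=39 shift=7
  byte[4]=0xB6 cont=1 payload=0x36=54: acc |= 54<<7 -> acc=6951 shift=14
  byte[5]=0xA7 cont=1 payload=0x27=39: acc |= 39<<14 -> acc=645927 shift=21
  byte[6]=0x21 cont=0 payload=0x21=33: acc |= 33<<21 -> acc=69851943 shift=28 [end]
Varint 3: bytes[3:7] = A7 B6 A7 21 -> value 69851943 (4 byte(s))
  byte[7]=0xF6 cont=1 payload=0x76=118: acc |= 118<<0 -> acc=118 shift=7
  byte[8]=0x44 cont=0 payload=0x44=68: acc |= 68<<7 -> acc=8822 shift=14 [end]
Varint 4: bytes[7:9] = F6 44 -> value 8822 (2 byte(s))
  byte[9]=0xCA cont=1 payload=0x4A=74: acc |= 74<<0 -> acc=74 shift=7
  byte[10]=0x61 cont=0 payload=0x61=97: acc |= 97<<7 -> acc=12490 shift=14 [end]
Varint 5: bytes[9:11] = CA 61 -> value 12490 (2 byte(s))

Answer: 2 1 4 2 2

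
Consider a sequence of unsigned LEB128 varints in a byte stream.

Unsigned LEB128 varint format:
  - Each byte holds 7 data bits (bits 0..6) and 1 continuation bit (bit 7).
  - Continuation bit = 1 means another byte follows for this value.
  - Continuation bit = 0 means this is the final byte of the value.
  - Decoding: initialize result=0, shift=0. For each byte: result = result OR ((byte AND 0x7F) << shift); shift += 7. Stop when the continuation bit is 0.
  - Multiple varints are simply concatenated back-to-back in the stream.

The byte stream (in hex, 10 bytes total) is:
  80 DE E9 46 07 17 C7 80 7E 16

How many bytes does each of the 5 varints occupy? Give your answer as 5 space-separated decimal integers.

Answer: 4 1 1 3 1

Derivation:
  byte[0]=0x80 cont=1 payload=0x00=0: acc |= 0<<0 -> acc=0 shift=7
  byte[1]=0xDE cont=1 payload=0x5E=94: acc |= 94<<7 -> acc=12032 shift=14
  byte[2]=0xE9 cont=1 payload=0x69=105: acc |= 105<<14 -> acc=1732352 shift=21
  byte[3]=0x46 cont=0 payload=0x46=70: acc |= 70<<21 -> acc=148532992 shift=28 [end]
Varint 1: bytes[0:4] = 80 DE E9 46 -> value 148532992 (4 byte(s))
  byte[4]=0x07 cont=0 payload=0x07=7: acc |= 7<<0 -> acc=7 shift=7 [end]
Varint 2: bytes[4:5] = 07 -> value 7 (1 byte(s))
  byte[5]=0x17 cont=0 payload=0x17=23: acc |= 23<<0 -> acc=23 shift=7 [end]
Varint 3: bytes[5:6] = 17 -> value 23 (1 byte(s))
  byte[6]=0xC7 cont=1 payload=0x47=71: acc |= 71<<0 -> acc=71 shift=7
  byte[7]=0x80 cont=1 payload=0x00=0: acc |= 0<<7 -> acc=71 shift=14
  byte[8]=0x7E cont=0 payload=0x7E=126: acc |= 126<<14 -> acc=2064455 shift=21 [end]
Varint 4: bytes[6:9] = C7 80 7E -> value 2064455 (3 byte(s))
  byte[9]=0x16 cont=0 payload=0x16=22: acc |= 22<<0 -> acc=22 shift=7 [end]
Varint 5: bytes[9:10] = 16 -> value 22 (1 byte(s))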